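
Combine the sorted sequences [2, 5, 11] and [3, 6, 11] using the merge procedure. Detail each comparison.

Merging process:

Compare 2 vs 3: take 2 from left. Merged: [2]
Compare 5 vs 3: take 3 from right. Merged: [2, 3]
Compare 5 vs 6: take 5 from left. Merged: [2, 3, 5]
Compare 11 vs 6: take 6 from right. Merged: [2, 3, 5, 6]
Compare 11 vs 11: take 11 from left. Merged: [2, 3, 5, 6, 11]
Append remaining from right: [11]. Merged: [2, 3, 5, 6, 11, 11]

Final merged array: [2, 3, 5, 6, 11, 11]
Total comparisons: 5

The merged array is [2, 3, 5, 6, 11, 11], requiring 5 comparisons. The merge step runs in O(n) time where n is the total number of elements.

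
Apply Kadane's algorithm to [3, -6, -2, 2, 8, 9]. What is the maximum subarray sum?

Using Kadane's algorithm on [3, -6, -2, 2, 8, 9]:

Scanning through the array:
Position 1 (value -6): max_ending_here = -3, max_so_far = 3
Position 2 (value -2): max_ending_here = -2, max_so_far = 3
Position 3 (value 2): max_ending_here = 2, max_so_far = 3
Position 4 (value 8): max_ending_here = 10, max_so_far = 10
Position 5 (value 9): max_ending_here = 19, max_so_far = 19

Maximum subarray: [2, 8, 9]
Maximum sum: 19

The maximum subarray is [2, 8, 9] with sum 19. This subarray runs from index 3 to index 5.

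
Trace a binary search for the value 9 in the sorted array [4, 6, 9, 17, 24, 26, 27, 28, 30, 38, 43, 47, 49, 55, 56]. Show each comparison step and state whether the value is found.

Binary search for 9 in [4, 6, 9, 17, 24, 26, 27, 28, 30, 38, 43, 47, 49, 55, 56]:

lo=0, hi=14, mid=7, arr[mid]=28 -> 28 > 9, search left half
lo=0, hi=6, mid=3, arr[mid]=17 -> 17 > 9, search left half
lo=0, hi=2, mid=1, arr[mid]=6 -> 6 < 9, search right half
lo=2, hi=2, mid=2, arr[mid]=9 -> Found target at index 2!

Binary search finds 9 at index 2 after 4 comparisons. The search repeatedly halves the search space by comparing with the middle element.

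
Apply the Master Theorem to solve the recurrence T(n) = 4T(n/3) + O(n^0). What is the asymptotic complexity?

Master Theorem for T(n) = 4T(n/3) + O(n^0):

a = 4, b = 3, c = 0
log_b(a) = log_3(4) = 1.2619

Case 1: c = 0 < log_3(4) = 1.2619
T(n) = O(n^(log_3 4))

For T(n) = 4T(n/3) + O(n^0): log_3(4) = 1.2619. This is Case 1 of the Master Theorem (c < log_b(a), work dominated by leaves), giving O(n^(log_3 4)).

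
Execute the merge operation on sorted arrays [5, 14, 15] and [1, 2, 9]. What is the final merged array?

Merging process:

Compare 5 vs 1: take 1 from right. Merged: [1]
Compare 5 vs 2: take 2 from right. Merged: [1, 2]
Compare 5 vs 9: take 5 from left. Merged: [1, 2, 5]
Compare 14 vs 9: take 9 from right. Merged: [1, 2, 5, 9]
Append remaining from left: [14, 15]. Merged: [1, 2, 5, 9, 14, 15]

Final merged array: [1, 2, 5, 9, 14, 15]
Total comparisons: 4

The merged array is [1, 2, 5, 9, 14, 15], requiring 4 comparisons. The merge step runs in O(n) time where n is the total number of elements.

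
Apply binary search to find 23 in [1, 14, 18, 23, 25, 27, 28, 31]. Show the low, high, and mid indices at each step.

Binary search for 23 in [1, 14, 18, 23, 25, 27, 28, 31]:

lo=0, hi=7, mid=3, arr[mid]=23 -> Found target at index 3!

Binary search finds 23 at index 3 after 1 comparisons. The search repeatedly halves the search space by comparing with the middle element.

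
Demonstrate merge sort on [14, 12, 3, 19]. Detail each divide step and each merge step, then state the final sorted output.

Merge sort trace:

Split: [14, 12, 3, 19] -> [14, 12] and [3, 19]
  Split: [14, 12] -> [14] and [12]
  Merge: [14] + [12] -> [12, 14]
  Split: [3, 19] -> [3] and [19]
  Merge: [3] + [19] -> [3, 19]
Merge: [12, 14] + [3, 19] -> [3, 12, 14, 19]

Final sorted array: [3, 12, 14, 19]

The merge sort proceeds by recursively splitting the array and merging sorted halves.
After all merges, the sorted array is [3, 12, 14, 19].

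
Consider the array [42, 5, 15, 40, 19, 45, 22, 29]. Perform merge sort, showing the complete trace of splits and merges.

Merge sort trace:

Split: [42, 5, 15, 40, 19, 45, 22, 29] -> [42, 5, 15, 40] and [19, 45, 22, 29]
  Split: [42, 5, 15, 40] -> [42, 5] and [15, 40]
    Split: [42, 5] -> [42] and [5]
    Merge: [42] + [5] -> [5, 42]
    Split: [15, 40] -> [15] and [40]
    Merge: [15] + [40] -> [15, 40]
  Merge: [5, 42] + [15, 40] -> [5, 15, 40, 42]
  Split: [19, 45, 22, 29] -> [19, 45] and [22, 29]
    Split: [19, 45] -> [19] and [45]
    Merge: [19] + [45] -> [19, 45]
    Split: [22, 29] -> [22] and [29]
    Merge: [22] + [29] -> [22, 29]
  Merge: [19, 45] + [22, 29] -> [19, 22, 29, 45]
Merge: [5, 15, 40, 42] + [19, 22, 29, 45] -> [5, 15, 19, 22, 29, 40, 42, 45]

Final sorted array: [5, 15, 19, 22, 29, 40, 42, 45]

The merge sort proceeds by recursively splitting the array and merging sorted halves.
After all merges, the sorted array is [5, 15, 19, 22, 29, 40, 42, 45].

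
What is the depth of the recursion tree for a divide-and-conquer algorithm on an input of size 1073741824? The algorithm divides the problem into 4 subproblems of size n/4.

For divide and conquer with division factor 4:

Problem sizes at each level:
Level 0: 1073741824
Level 1: 268435456
Level 2: 67108864
Level 3: 16777216
Level 4: 4194304
Level 5: 1048576
Level 6: 262144
Level 7: 65536
Level 8: 16384
Level 9: 4096
Level 10: 1024
Level 11: 256
Level 12: 64
Level 13: 16
Level 14: 4
Level 15: 1

The root is level 0 and the size-1 base case is level 15 (the tree spans levels 0 through 15, i.e. 16 levels counting the root), so the depth is the number of divisions: log_4(1073741824) = 15

The recursion tree depth is log_4(1073741824) = 15. At each level, the problem size is divided by 4, so it takes 15 divisions to reduce to a base case of size 1. The algorithm makes 4 recursive calls at each level.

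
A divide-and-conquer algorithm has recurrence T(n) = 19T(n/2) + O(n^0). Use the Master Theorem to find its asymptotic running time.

Master Theorem for T(n) = 19T(n/2) + O(n^0):

a = 19, b = 2, c = 0
log_b(a) = log_2(19) = 4.2479

Case 1: c = 0 < log_2(19) = 4.2479
T(n) = O(n^(log_2 19))

For T(n) = 19T(n/2) + O(n^0): log_2(19) = 4.2479. This is Case 1 of the Master Theorem (c < log_b(a), work dominated by leaves), giving O(n^(log_2 19)).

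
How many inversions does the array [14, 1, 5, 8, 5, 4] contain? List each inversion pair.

Finding inversions in [14, 1, 5, 8, 5, 4]:

(0, 1): arr[0]=14 > arr[1]=1
(0, 2): arr[0]=14 > arr[2]=5
(0, 3): arr[0]=14 > arr[3]=8
(0, 4): arr[0]=14 > arr[4]=5
(0, 5): arr[0]=14 > arr[5]=4
(2, 5): arr[2]=5 > arr[5]=4
(3, 4): arr[3]=8 > arr[4]=5
(3, 5): arr[3]=8 > arr[5]=4
(4, 5): arr[4]=5 > arr[5]=4

Total inversions: 9

The array has 9 inversion(s): (0,1), (0,2), (0,3), (0,4), (0,5), (2,5), (3,4), (3,5), (4,5). Each pair (i,j) satisfies i < j and arr[i] > arr[j].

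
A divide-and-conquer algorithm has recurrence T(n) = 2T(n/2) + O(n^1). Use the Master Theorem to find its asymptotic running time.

Master Theorem for T(n) = 2T(n/2) + O(n^1):

a = 2, b = 2, c = 1
log_b(a) = log_2(2) = 1.0000

Case 2: c = 1 = log_2(2) = 1.0000
T(n) = O(n^1 log n) = O(n log n)

For T(n) = 2T(n/2) + O(n^1): log_2(2) = 1.0000. This is Case 2 of the Master Theorem (c = log_b(a), equal work at all levels), giving O(n log n).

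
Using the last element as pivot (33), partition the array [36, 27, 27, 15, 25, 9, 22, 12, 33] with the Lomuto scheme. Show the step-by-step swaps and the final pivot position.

Lomuto partition with pivot = 33:

Initial array: [36, 27, 27, 15, 25, 9, 22, 12, 33]

arr[0]=36 > 33: no swap
arr[1]=27 <= 33: swap with position 0, array becomes [27, 36, 27, 15, 25, 9, 22, 12, 33]
arr[2]=27 <= 33: swap with position 1, array becomes [27, 27, 36, 15, 25, 9, 22, 12, 33]
arr[3]=15 <= 33: swap with position 2, array becomes [27, 27, 15, 36, 25, 9, 22, 12, 33]
arr[4]=25 <= 33: swap with position 3, array becomes [27, 27, 15, 25, 36, 9, 22, 12, 33]
arr[5]=9 <= 33: swap with position 4, array becomes [27, 27, 15, 25, 9, 36, 22, 12, 33]
arr[6]=22 <= 33: swap with position 5, array becomes [27, 27, 15, 25, 9, 22, 36, 12, 33]
arr[7]=12 <= 33: swap with position 6, array becomes [27, 27, 15, 25, 9, 22, 12, 36, 33]

Place pivot at position 7: [27, 27, 15, 25, 9, 22, 12, 33, 36]
Pivot position: 7

After partitioning with pivot 33, the array becomes [27, 27, 15, 25, 9, 22, 12, 33, 36]. The pivot is placed at index 7. All elements to the left of the pivot are <= 33, and all elements to the right are > 33.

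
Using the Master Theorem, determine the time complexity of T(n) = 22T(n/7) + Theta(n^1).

Master Theorem for T(n) = 22T(n/7) + O(n^1):

a = 22, b = 7, c = 1
log_b(a) = log_7(22) = 1.5885

Case 1: c = 1 < log_7(22) = 1.5885
T(n) = O(n^(log_7 22))

For T(n) = 22T(n/7) + O(n^1): log_7(22) = 1.5885. This is Case 1 of the Master Theorem (c < log_b(a), work dominated by leaves), giving O(n^(log_7 22)).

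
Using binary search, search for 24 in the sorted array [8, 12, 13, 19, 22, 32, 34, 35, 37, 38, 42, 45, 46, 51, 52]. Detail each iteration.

Binary search for 24 in [8, 12, 13, 19, 22, 32, 34, 35, 37, 38, 42, 45, 46, 51, 52]:

lo=0, hi=14, mid=7, arr[mid]=35 -> 35 > 24, search left half
lo=0, hi=6, mid=3, arr[mid]=19 -> 19 < 24, search right half
lo=4, hi=6, mid=5, arr[mid]=32 -> 32 > 24, search left half
lo=4, hi=4, mid=4, arr[mid]=22 -> 22 < 24, search right half
lo=5 > hi=4, target 24 not found

Binary search determines that 24 is not in the array after 4 comparisons. The search space was exhausted without finding the target.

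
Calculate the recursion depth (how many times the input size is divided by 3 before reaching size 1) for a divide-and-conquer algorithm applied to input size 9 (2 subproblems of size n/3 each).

For divide and conquer with division factor 3:

Problem sizes at each level:
Level 0: 9
Level 1: 3
Level 2: 1

The root is level 0 and the size-1 base case is level 2 (the tree spans levels 0 through 2, i.e. 3 levels counting the root), so the depth is the number of divisions: log_3(9) = 2

The recursion tree depth is log_3(9) = 2. At each level, the problem size is divided by 3, so it takes 2 divisions to reduce to a base case of size 1. The algorithm makes 2 recursive calls at each level.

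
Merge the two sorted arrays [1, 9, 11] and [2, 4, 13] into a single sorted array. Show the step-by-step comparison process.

Merging process:

Compare 1 vs 2: take 1 from left. Merged: [1]
Compare 9 vs 2: take 2 from right. Merged: [1, 2]
Compare 9 vs 4: take 4 from right. Merged: [1, 2, 4]
Compare 9 vs 13: take 9 from left. Merged: [1, 2, 4, 9]
Compare 11 vs 13: take 11 from left. Merged: [1, 2, 4, 9, 11]
Append remaining from right: [13]. Merged: [1, 2, 4, 9, 11, 13]

Final merged array: [1, 2, 4, 9, 11, 13]
Total comparisons: 5

The merged array is [1, 2, 4, 9, 11, 13], requiring 5 comparisons. The merge step runs in O(n) time where n is the total number of elements.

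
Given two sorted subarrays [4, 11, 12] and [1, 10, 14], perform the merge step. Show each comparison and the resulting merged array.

Merging process:

Compare 4 vs 1: take 1 from right. Merged: [1]
Compare 4 vs 10: take 4 from left. Merged: [1, 4]
Compare 11 vs 10: take 10 from right. Merged: [1, 4, 10]
Compare 11 vs 14: take 11 from left. Merged: [1, 4, 10, 11]
Compare 12 vs 14: take 12 from left. Merged: [1, 4, 10, 11, 12]
Append remaining from right: [14]. Merged: [1, 4, 10, 11, 12, 14]

Final merged array: [1, 4, 10, 11, 12, 14]
Total comparisons: 5

The merged array is [1, 4, 10, 11, 12, 14], requiring 5 comparisons. The merge step runs in O(n) time where n is the total number of elements.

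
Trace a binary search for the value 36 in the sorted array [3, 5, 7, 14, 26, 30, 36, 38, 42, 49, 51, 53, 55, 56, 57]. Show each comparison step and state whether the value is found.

Binary search for 36 in [3, 5, 7, 14, 26, 30, 36, 38, 42, 49, 51, 53, 55, 56, 57]:

lo=0, hi=14, mid=7, arr[mid]=38 -> 38 > 36, search left half
lo=0, hi=6, mid=3, arr[mid]=14 -> 14 < 36, search right half
lo=4, hi=6, mid=5, arr[mid]=30 -> 30 < 36, search right half
lo=6, hi=6, mid=6, arr[mid]=36 -> Found target at index 6!

Binary search finds 36 at index 6 after 4 comparisons. The search repeatedly halves the search space by comparing with the middle element.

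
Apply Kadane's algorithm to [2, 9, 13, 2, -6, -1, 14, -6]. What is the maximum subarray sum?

Using Kadane's algorithm on [2, 9, 13, 2, -6, -1, 14, -6]:

Scanning through the array:
Position 1 (value 9): max_ending_here = 11, max_so_far = 11
Position 2 (value 13): max_ending_here = 24, max_so_far = 24
Position 3 (value 2): max_ending_here = 26, max_so_far = 26
Position 4 (value -6): max_ending_here = 20, max_so_far = 26
Position 5 (value -1): max_ending_here = 19, max_so_far = 26
Position 6 (value 14): max_ending_here = 33, max_so_far = 33
Position 7 (value -6): max_ending_here = 27, max_so_far = 33

Maximum subarray: [2, 9, 13, 2, -6, -1, 14]
Maximum sum: 33

The maximum subarray is [2, 9, 13, 2, -6, -1, 14] with sum 33. This subarray runs from index 0 to index 6.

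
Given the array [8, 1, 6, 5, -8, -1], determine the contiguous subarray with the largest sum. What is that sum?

Using Kadane's algorithm on [8, 1, 6, 5, -8, -1]:

Scanning through the array:
Position 1 (value 1): max_ending_here = 9, max_so_far = 9
Position 2 (value 6): max_ending_here = 15, max_so_far = 15
Position 3 (value 5): max_ending_here = 20, max_so_far = 20
Position 4 (value -8): max_ending_here = 12, max_so_far = 20
Position 5 (value -1): max_ending_here = 11, max_so_far = 20

Maximum subarray: [8, 1, 6, 5]
Maximum sum: 20

The maximum subarray is [8, 1, 6, 5] with sum 20. This subarray runs from index 0 to index 3.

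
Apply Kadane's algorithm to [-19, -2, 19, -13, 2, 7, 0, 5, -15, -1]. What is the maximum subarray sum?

Using Kadane's algorithm on [-19, -2, 19, -13, 2, 7, 0, 5, -15, -1]:

Scanning through the array:
Position 1 (value -2): max_ending_here = -2, max_so_far = -2
Position 2 (value 19): max_ending_here = 19, max_so_far = 19
Position 3 (value -13): max_ending_here = 6, max_so_far = 19
Position 4 (value 2): max_ending_here = 8, max_so_far = 19
Position 5 (value 7): max_ending_here = 15, max_so_far = 19
Position 6 (value 0): max_ending_here = 15, max_so_far = 19
Position 7 (value 5): max_ending_here = 20, max_so_far = 20
Position 8 (value -15): max_ending_here = 5, max_so_far = 20
Position 9 (value -1): max_ending_here = 4, max_so_far = 20

Maximum subarray: [19, -13, 2, 7, 0, 5]
Maximum sum: 20

The maximum subarray is [19, -13, 2, 7, 0, 5] with sum 20. This subarray runs from index 2 to index 7.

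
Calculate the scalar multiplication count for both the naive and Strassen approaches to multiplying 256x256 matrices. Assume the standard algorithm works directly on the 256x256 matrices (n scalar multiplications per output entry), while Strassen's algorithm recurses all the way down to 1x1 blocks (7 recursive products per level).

Matrix multiplication for 256x256 matrices:

Standard algorithm: 256^3 = 16777216 multiplications
Strassen's algorithm: 7^(log2(256)) = 7^8 = 5764801 multiplications
Savings: 16777216 - 5764801 = 11012415 multiplications

Standard: 16777216 multiplications (256^3). Strassen: 5764801 multiplications (7^8). Strassen reduces 8 recursive multiplications to 7 at each level.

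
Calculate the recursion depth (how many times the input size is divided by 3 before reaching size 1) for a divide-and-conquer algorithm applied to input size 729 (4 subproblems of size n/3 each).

For divide and conquer with division factor 3:

Problem sizes at each level:
Level 0: 729
Level 1: 243
Level 2: 81
Level 3: 27
Level 4: 9
Level 5: 3
Level 6: 1

The root is level 0 and the size-1 base case is level 6 (the tree spans levels 0 through 6, i.e. 7 levels counting the root), so the depth is the number of divisions: log_3(729) = 6

The recursion tree depth is log_3(729) = 6. At each level, the problem size is divided by 3, so it takes 6 divisions to reduce to a base case of size 1. The algorithm makes 4 recursive calls at each level.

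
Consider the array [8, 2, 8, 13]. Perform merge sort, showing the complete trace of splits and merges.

Merge sort trace:

Split: [8, 2, 8, 13] -> [8, 2] and [8, 13]
  Split: [8, 2] -> [8] and [2]
  Merge: [8] + [2] -> [2, 8]
  Split: [8, 13] -> [8] and [13]
  Merge: [8] + [13] -> [8, 13]
Merge: [2, 8] + [8, 13] -> [2, 8, 8, 13]

Final sorted array: [2, 8, 8, 13]

The merge sort proceeds by recursively splitting the array and merging sorted halves.
After all merges, the sorted array is [2, 8, 8, 13].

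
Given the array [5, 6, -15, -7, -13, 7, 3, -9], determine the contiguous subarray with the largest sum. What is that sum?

Using Kadane's algorithm on [5, 6, -15, -7, -13, 7, 3, -9]:

Scanning through the array:
Position 1 (value 6): max_ending_here = 11, max_so_far = 11
Position 2 (value -15): max_ending_here = -4, max_so_far = 11
Position 3 (value -7): max_ending_here = -7, max_so_far = 11
Position 4 (value -13): max_ending_here = -13, max_so_far = 11
Position 5 (value 7): max_ending_here = 7, max_so_far = 11
Position 6 (value 3): max_ending_here = 10, max_so_far = 11
Position 7 (value -9): max_ending_here = 1, max_so_far = 11

Maximum subarray: [5, 6]
Maximum sum: 11

The maximum subarray is [5, 6] with sum 11. This subarray runs from index 0 to index 1.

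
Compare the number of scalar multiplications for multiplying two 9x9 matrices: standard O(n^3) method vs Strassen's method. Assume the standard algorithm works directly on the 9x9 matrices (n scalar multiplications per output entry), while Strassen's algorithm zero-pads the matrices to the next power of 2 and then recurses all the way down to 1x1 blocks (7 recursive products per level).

Matrix multiplication for 9x9 matrices:

Strassen's algorithm requires power-of-2 dimensions. Pad 9x9 to 16x16 (next power of 2).

Standard algorithm: 9^3 = 729 multiplications
Strassen's algorithm: 7^(log2(16)) = 7^4 = 2401 multiplications
Difference: 729 - 2401 = -1672 (Strassen uses MORE here due to padding overhead — for small or just-over-power-of-2 n, padding can outweigh the per-level savings)

Standard: 729 multiplications (9^3). Strassen: 2401 multiplications (7^4, after padding to 16x16). Strassen reduces 8 recursive multiplications to 7 at each level.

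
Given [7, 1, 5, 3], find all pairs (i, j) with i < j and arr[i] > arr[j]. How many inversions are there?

Finding inversions in [7, 1, 5, 3]:

(0, 1): arr[0]=7 > arr[1]=1
(0, 2): arr[0]=7 > arr[2]=5
(0, 3): arr[0]=7 > arr[3]=3
(2, 3): arr[2]=5 > arr[3]=3

Total inversions: 4

The array has 4 inversion(s): (0,1), (0,2), (0,3), (2,3). Each pair (i,j) satisfies i < j and arr[i] > arr[j].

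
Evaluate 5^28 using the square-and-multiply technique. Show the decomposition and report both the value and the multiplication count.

Computing 5^28 by squaring (build up from 5^1; each line after the first costs one multiplication):

5^1 = 5
5^2 = (5^1)^2 = 5^2 = 25
5^3 = 5 * 5^2 = 5 * 25 = 125
5^6 = (5^3)^2 = 125^2 = 15625
5^7 = 5 * 5^6 = 5 * 15625 = 78125
5^14 = (5^7)^2 = 78125^2 = 6103515625
5^28 = (5^14)^2 = 6103515625^2 = 37252902984619140625

Result: 37252902984619140625
Multiplications needed: 6 (6 lines after 5^1)

5^28 = 37252902984619140625. Using exponentiation by squaring, this requires 6 multiplications. The key idea: if the exponent is even, square the half-power; if odd, multiply by the base once.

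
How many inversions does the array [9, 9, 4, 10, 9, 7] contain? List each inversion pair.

Finding inversions in [9, 9, 4, 10, 9, 7]:

(0, 2): arr[0]=9 > arr[2]=4
(0, 5): arr[0]=9 > arr[5]=7
(1, 2): arr[1]=9 > arr[2]=4
(1, 5): arr[1]=9 > arr[5]=7
(3, 4): arr[3]=10 > arr[4]=9
(3, 5): arr[3]=10 > arr[5]=7
(4, 5): arr[4]=9 > arr[5]=7

Total inversions: 7

The array has 7 inversion(s): (0,2), (0,5), (1,2), (1,5), (3,4), (3,5), (4,5). Each pair (i,j) satisfies i < j and arr[i] > arr[j].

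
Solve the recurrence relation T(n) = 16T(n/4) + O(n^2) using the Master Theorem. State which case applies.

Master Theorem for T(n) = 16T(n/4) + O(n^2):

a = 16, b = 4, c = 2
log_b(a) = log_4(16) = 2.0000

Case 2: c = 2 = log_4(16) = 2.0000
T(n) = O(n^2 log n) = O(n^2 log n)

For T(n) = 16T(n/4) + O(n^2): log_4(16) = 2.0000. This is Case 2 of the Master Theorem (c = log_b(a), equal work at all levels), giving O(n^2 log n).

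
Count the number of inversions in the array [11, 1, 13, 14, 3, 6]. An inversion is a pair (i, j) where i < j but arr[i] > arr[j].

Finding inversions in [11, 1, 13, 14, 3, 6]:

(0, 1): arr[0]=11 > arr[1]=1
(0, 4): arr[0]=11 > arr[4]=3
(0, 5): arr[0]=11 > arr[5]=6
(2, 4): arr[2]=13 > arr[4]=3
(2, 5): arr[2]=13 > arr[5]=6
(3, 4): arr[3]=14 > arr[4]=3
(3, 5): arr[3]=14 > arr[5]=6

Total inversions: 7

The array has 7 inversion(s): (0,1), (0,4), (0,5), (2,4), (2,5), (3,4), (3,5). Each pair (i,j) satisfies i < j and arr[i] > arr[j].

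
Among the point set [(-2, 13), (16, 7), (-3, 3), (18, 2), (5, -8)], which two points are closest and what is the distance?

Computing all pairwise distances among 5 points:

d((-2, 13), (16, 7)) = 18.9737
d((-2, 13), (-3, 3)) = 10.0499
d((-2, 13), (18, 2)) = 22.8254
d((-2, 13), (5, -8)) = 22.1359
d((16, 7), (-3, 3)) = 19.4165
d((16, 7), (18, 2)) = 5.3852 <-- minimum
d((16, 7), (5, -8)) = 18.6011
d((-3, 3), (18, 2)) = 21.0238
d((-3, 3), (5, -8)) = 13.6015
d((18, 2), (5, -8)) = 16.4012

Closest pair: (16, 7) and (18, 2) with distance 5.3852

The closest pair is (16, 7) and (18, 2) with Euclidean distance 5.3852. For 5 points, brute-force pairwise comparison is shown above. For large n, the divide-and-conquer algorithm (sort by x, recurse on halves, check the dividing strip) achieves O(n log n).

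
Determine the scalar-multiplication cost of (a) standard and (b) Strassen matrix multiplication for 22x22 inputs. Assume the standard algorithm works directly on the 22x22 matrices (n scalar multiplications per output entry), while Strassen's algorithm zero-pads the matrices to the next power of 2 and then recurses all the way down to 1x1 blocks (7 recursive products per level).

Matrix multiplication for 22x22 matrices:

Strassen's algorithm requires power-of-2 dimensions. Pad 22x22 to 32x32 (next power of 2).

Standard algorithm: 22^3 = 10648 multiplications
Strassen's algorithm: 7^(log2(32)) = 7^5 = 16807 multiplications
Difference: 10648 - 16807 = -6159 (Strassen uses MORE here due to padding overhead — for small or just-over-power-of-2 n, padding can outweigh the per-level savings)

Standard: 10648 multiplications (22^3). Strassen: 16807 multiplications (7^5, after padding to 32x32). Strassen reduces 8 recursive multiplications to 7 at each level.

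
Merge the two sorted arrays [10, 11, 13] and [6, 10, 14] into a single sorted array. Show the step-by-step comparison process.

Merging process:

Compare 10 vs 6: take 6 from right. Merged: [6]
Compare 10 vs 10: take 10 from left. Merged: [6, 10]
Compare 11 vs 10: take 10 from right. Merged: [6, 10, 10]
Compare 11 vs 14: take 11 from left. Merged: [6, 10, 10, 11]
Compare 13 vs 14: take 13 from left. Merged: [6, 10, 10, 11, 13]
Append remaining from right: [14]. Merged: [6, 10, 10, 11, 13, 14]

Final merged array: [6, 10, 10, 11, 13, 14]
Total comparisons: 5

The merged array is [6, 10, 10, 11, 13, 14], requiring 5 comparisons. The merge step runs in O(n) time where n is the total number of elements.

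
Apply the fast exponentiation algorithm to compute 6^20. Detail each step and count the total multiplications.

Computing 6^20 by squaring (build up from 6^1; each line after the first costs one multiplication):

6^1 = 6
6^2 = (6^1)^2 = 6^2 = 36
6^4 = (6^2)^2 = 36^2 = 1296
6^5 = 6 * 6^4 = 6 * 1296 = 7776
6^10 = (6^5)^2 = 7776^2 = 60466176
6^20 = (6^10)^2 = 60466176^2 = 3656158440062976

Result: 3656158440062976
Multiplications needed: 5 (5 lines after 6^1)

6^20 = 3656158440062976. Using exponentiation by squaring, this requires 5 multiplications. The key idea: if the exponent is even, square the half-power; if odd, multiply by the base once.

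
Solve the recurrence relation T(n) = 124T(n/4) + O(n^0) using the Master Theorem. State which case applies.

Master Theorem for T(n) = 124T(n/4) + O(n^0):

a = 124, b = 4, c = 0
log_b(a) = log_4(124) = 3.4771

Case 1: c = 0 < log_4(124) = 3.4771
T(n) = O(n^(log_4 124))

For T(n) = 124T(n/4) + O(n^0): log_4(124) = 3.4771. This is Case 1 of the Master Theorem (c < log_b(a), work dominated by leaves), giving O(n^(log_4 124)).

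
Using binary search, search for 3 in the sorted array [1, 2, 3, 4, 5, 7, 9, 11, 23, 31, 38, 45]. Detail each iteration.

Binary search for 3 in [1, 2, 3, 4, 5, 7, 9, 11, 23, 31, 38, 45]:

lo=0, hi=11, mid=5, arr[mid]=7 -> 7 > 3, search left half
lo=0, hi=4, mid=2, arr[mid]=3 -> Found target at index 2!

Binary search finds 3 at index 2 after 2 comparisons. The search repeatedly halves the search space by comparing with the middle element.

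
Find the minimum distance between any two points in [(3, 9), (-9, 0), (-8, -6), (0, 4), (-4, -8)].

Computing all pairwise distances among 5 points:

d((3, 9), (-9, 0)) = 15.0
d((3, 9), (-8, -6)) = 18.6011
d((3, 9), (0, 4)) = 5.831
d((3, 9), (-4, -8)) = 18.3848
d((-9, 0), (-8, -6)) = 6.0828
d((-9, 0), (0, 4)) = 9.8489
d((-9, 0), (-4, -8)) = 9.434
d((-8, -6), (0, 4)) = 12.8062
d((-8, -6), (-4, -8)) = 4.4721 <-- minimum
d((0, 4), (-4, -8)) = 12.6491

Closest pair: (-8, -6) and (-4, -8) with distance 4.4721

The closest pair is (-8, -6) and (-4, -8) with Euclidean distance 4.4721. For 5 points, brute-force pairwise comparison is shown above. For large n, the divide-and-conquer algorithm (sort by x, recurse on halves, check the dividing strip) achieves O(n log n).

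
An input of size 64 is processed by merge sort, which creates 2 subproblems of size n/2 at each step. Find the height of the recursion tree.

For divide and conquer with division factor 2:

Problem sizes at each level:
Level 0: 64
Level 1: 32
Level 2: 16
Level 3: 8
Level 4: 4
Level 5: 2
Level 6: 1

The root is level 0 and the size-1 base case is level 6 (the tree spans levels 0 through 6, i.e. 7 levels counting the root), so the depth is the number of divisions: log_2(64) = 6

The recursion tree depth is log_2(64) = 6. At each level, the problem size is divided by 2, so it takes 6 divisions to reduce to a base case of size 1. The algorithm makes 2 recursive calls at each level.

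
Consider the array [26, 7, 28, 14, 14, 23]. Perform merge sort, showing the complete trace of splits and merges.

Merge sort trace:

Split: [26, 7, 28, 14, 14, 23] -> [26, 7, 28] and [14, 14, 23]
  Split: [26, 7, 28] -> [26] and [7, 28]
    Split: [7, 28] -> [7] and [28]
    Merge: [7] + [28] -> [7, 28]
  Merge: [26] + [7, 28] -> [7, 26, 28]
  Split: [14, 14, 23] -> [14] and [14, 23]
    Split: [14, 23] -> [14] and [23]
    Merge: [14] + [23] -> [14, 23]
  Merge: [14] + [14, 23] -> [14, 14, 23]
Merge: [7, 26, 28] + [14, 14, 23] -> [7, 14, 14, 23, 26, 28]

Final sorted array: [7, 14, 14, 23, 26, 28]

The merge sort proceeds by recursively splitting the array and merging sorted halves.
After all merges, the sorted array is [7, 14, 14, 23, 26, 28].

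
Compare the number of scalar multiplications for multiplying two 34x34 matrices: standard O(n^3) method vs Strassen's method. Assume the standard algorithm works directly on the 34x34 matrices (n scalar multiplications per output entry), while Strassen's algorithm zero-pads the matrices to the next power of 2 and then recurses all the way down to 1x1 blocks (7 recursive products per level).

Matrix multiplication for 34x34 matrices:

Strassen's algorithm requires power-of-2 dimensions. Pad 34x34 to 64x64 (next power of 2).

Standard algorithm: 34^3 = 39304 multiplications
Strassen's algorithm: 7^(log2(64)) = 7^6 = 117649 multiplications
Difference: 39304 - 117649 = -78345 (Strassen uses MORE here due to padding overhead — for small or just-over-power-of-2 n, padding can outweigh the per-level savings)

Standard: 39304 multiplications (34^3). Strassen: 117649 multiplications (7^6, after padding to 64x64). Strassen reduces 8 recursive multiplications to 7 at each level.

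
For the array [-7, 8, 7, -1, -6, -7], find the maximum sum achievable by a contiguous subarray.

Using Kadane's algorithm on [-7, 8, 7, -1, -6, -7]:

Scanning through the array:
Position 1 (value 8): max_ending_here = 8, max_so_far = 8
Position 2 (value 7): max_ending_here = 15, max_so_far = 15
Position 3 (value -1): max_ending_here = 14, max_so_far = 15
Position 4 (value -6): max_ending_here = 8, max_so_far = 15
Position 5 (value -7): max_ending_here = 1, max_so_far = 15

Maximum subarray: [8, 7]
Maximum sum: 15

The maximum subarray is [8, 7] with sum 15. This subarray runs from index 1 to index 2.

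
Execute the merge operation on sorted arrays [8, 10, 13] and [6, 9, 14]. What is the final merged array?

Merging process:

Compare 8 vs 6: take 6 from right. Merged: [6]
Compare 8 vs 9: take 8 from left. Merged: [6, 8]
Compare 10 vs 9: take 9 from right. Merged: [6, 8, 9]
Compare 10 vs 14: take 10 from left. Merged: [6, 8, 9, 10]
Compare 13 vs 14: take 13 from left. Merged: [6, 8, 9, 10, 13]
Append remaining from right: [14]. Merged: [6, 8, 9, 10, 13, 14]

Final merged array: [6, 8, 9, 10, 13, 14]
Total comparisons: 5

The merged array is [6, 8, 9, 10, 13, 14], requiring 5 comparisons. The merge step runs in O(n) time where n is the total number of elements.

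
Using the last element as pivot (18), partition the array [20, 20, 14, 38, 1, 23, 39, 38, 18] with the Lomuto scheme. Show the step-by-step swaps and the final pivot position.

Lomuto partition with pivot = 18:

Initial array: [20, 20, 14, 38, 1, 23, 39, 38, 18]

arr[0]=20 > 18: no swap
arr[1]=20 > 18: no swap
arr[2]=14 <= 18: swap with position 0, array becomes [14, 20, 20, 38, 1, 23, 39, 38, 18]
arr[3]=38 > 18: no swap
arr[4]=1 <= 18: swap with position 1, array becomes [14, 1, 20, 38, 20, 23, 39, 38, 18]
arr[5]=23 > 18: no swap
arr[6]=39 > 18: no swap
arr[7]=38 > 18: no swap

Place pivot at position 2: [14, 1, 18, 38, 20, 23, 39, 38, 20]
Pivot position: 2

After partitioning with pivot 18, the array becomes [14, 1, 18, 38, 20, 23, 39, 38, 20]. The pivot is placed at index 2. All elements to the left of the pivot are <= 18, and all elements to the right are > 18.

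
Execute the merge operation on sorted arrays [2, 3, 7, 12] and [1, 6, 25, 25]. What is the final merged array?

Merging process:

Compare 2 vs 1: take 1 from right. Merged: [1]
Compare 2 vs 6: take 2 from left. Merged: [1, 2]
Compare 3 vs 6: take 3 from left. Merged: [1, 2, 3]
Compare 7 vs 6: take 6 from right. Merged: [1, 2, 3, 6]
Compare 7 vs 25: take 7 from left. Merged: [1, 2, 3, 6, 7]
Compare 12 vs 25: take 12 from left. Merged: [1, 2, 3, 6, 7, 12]
Append remaining from right: [25, 25]. Merged: [1, 2, 3, 6, 7, 12, 25, 25]

Final merged array: [1, 2, 3, 6, 7, 12, 25, 25]
Total comparisons: 6

The merged array is [1, 2, 3, 6, 7, 12, 25, 25], requiring 6 comparisons. The merge step runs in O(n) time where n is the total number of elements.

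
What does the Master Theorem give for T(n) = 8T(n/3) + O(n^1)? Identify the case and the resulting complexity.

Master Theorem for T(n) = 8T(n/3) + O(n^1):

a = 8, b = 3, c = 1
log_b(a) = log_3(8) = 1.8928

Case 1: c = 1 < log_3(8) = 1.8928
T(n) = O(n^(log_3 8))

For T(n) = 8T(n/3) + O(n^1): log_3(8) = 1.8928. This is Case 1 of the Master Theorem (c < log_b(a), work dominated by leaves), giving O(n^(log_3 8)).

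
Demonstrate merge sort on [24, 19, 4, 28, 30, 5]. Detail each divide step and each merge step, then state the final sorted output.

Merge sort trace:

Split: [24, 19, 4, 28, 30, 5] -> [24, 19, 4] and [28, 30, 5]
  Split: [24, 19, 4] -> [24] and [19, 4]
    Split: [19, 4] -> [19] and [4]
    Merge: [19] + [4] -> [4, 19]
  Merge: [24] + [4, 19] -> [4, 19, 24]
  Split: [28, 30, 5] -> [28] and [30, 5]
    Split: [30, 5] -> [30] and [5]
    Merge: [30] + [5] -> [5, 30]
  Merge: [28] + [5, 30] -> [5, 28, 30]
Merge: [4, 19, 24] + [5, 28, 30] -> [4, 5, 19, 24, 28, 30]

Final sorted array: [4, 5, 19, 24, 28, 30]

The merge sort proceeds by recursively splitting the array and merging sorted halves.
After all merges, the sorted array is [4, 5, 19, 24, 28, 30].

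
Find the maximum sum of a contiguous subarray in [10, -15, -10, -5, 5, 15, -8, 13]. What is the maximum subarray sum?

Using Kadane's algorithm on [10, -15, -10, -5, 5, 15, -8, 13]:

Scanning through the array:
Position 1 (value -15): max_ending_here = -5, max_so_far = 10
Position 2 (value -10): max_ending_here = -10, max_so_far = 10
Position 3 (value -5): max_ending_here = -5, max_so_far = 10
Position 4 (value 5): max_ending_here = 5, max_so_far = 10
Position 5 (value 15): max_ending_here = 20, max_so_far = 20
Position 6 (value -8): max_ending_here = 12, max_so_far = 20
Position 7 (value 13): max_ending_here = 25, max_so_far = 25

Maximum subarray: [5, 15, -8, 13]
Maximum sum: 25

The maximum subarray is [5, 15, -8, 13] with sum 25. This subarray runs from index 4 to index 7.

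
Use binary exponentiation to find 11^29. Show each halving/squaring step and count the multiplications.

Computing 11^29 by squaring (build up from 11^1; each line after the first costs one multiplication):

11^1 = 11
11^2 = (11^1)^2 = 11^2 = 121
11^3 = 11 * 11^2 = 11 * 121 = 1331
11^6 = (11^3)^2 = 1331^2 = 1771561
11^7 = 11 * 11^6 = 11 * 1771561 = 19487171
11^14 = (11^7)^2 = 19487171^2 = 379749833583241
11^28 = (11^14)^2 = 379749833583241^2 = 144209936106499234037676064081
11^29 = 11 * 11^28 = 11 * 144209936106499234037676064081 = 1586309297171491574414436704891

Result: 1586309297171491574414436704891
Multiplications needed: 7 (7 lines after 11^1)

11^29 = 1586309297171491574414436704891. Using exponentiation by squaring, this requires 7 multiplications. The key idea: if the exponent is even, square the half-power; if odd, multiply by the base once.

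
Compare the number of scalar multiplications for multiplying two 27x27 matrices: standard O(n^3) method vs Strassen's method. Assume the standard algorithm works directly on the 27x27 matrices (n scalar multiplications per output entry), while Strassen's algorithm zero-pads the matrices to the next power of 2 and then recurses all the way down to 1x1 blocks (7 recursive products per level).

Matrix multiplication for 27x27 matrices:

Strassen's algorithm requires power-of-2 dimensions. Pad 27x27 to 32x32 (next power of 2).

Standard algorithm: 27^3 = 19683 multiplications
Strassen's algorithm: 7^(log2(32)) = 7^5 = 16807 multiplications
Savings: 19683 - 16807 = 2876 multiplications

Standard: 19683 multiplications (27^3). Strassen: 16807 multiplications (7^5, after padding to 32x32). Strassen reduces 8 recursive multiplications to 7 at each level.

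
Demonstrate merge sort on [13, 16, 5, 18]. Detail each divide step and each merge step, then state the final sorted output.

Merge sort trace:

Split: [13, 16, 5, 18] -> [13, 16] and [5, 18]
  Split: [13, 16] -> [13] and [16]
  Merge: [13] + [16] -> [13, 16]
  Split: [5, 18] -> [5] and [18]
  Merge: [5] + [18] -> [5, 18]
Merge: [13, 16] + [5, 18] -> [5, 13, 16, 18]

Final sorted array: [5, 13, 16, 18]

The merge sort proceeds by recursively splitting the array and merging sorted halves.
After all merges, the sorted array is [5, 13, 16, 18].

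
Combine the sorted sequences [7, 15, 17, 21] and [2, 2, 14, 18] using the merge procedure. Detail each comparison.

Merging process:

Compare 7 vs 2: take 2 from right. Merged: [2]
Compare 7 vs 2: take 2 from right. Merged: [2, 2]
Compare 7 vs 14: take 7 from left. Merged: [2, 2, 7]
Compare 15 vs 14: take 14 from right. Merged: [2, 2, 7, 14]
Compare 15 vs 18: take 15 from left. Merged: [2, 2, 7, 14, 15]
Compare 17 vs 18: take 17 from left. Merged: [2, 2, 7, 14, 15, 17]
Compare 21 vs 18: take 18 from right. Merged: [2, 2, 7, 14, 15, 17, 18]
Append remaining from left: [21]. Merged: [2, 2, 7, 14, 15, 17, 18, 21]

Final merged array: [2, 2, 7, 14, 15, 17, 18, 21]
Total comparisons: 7

The merged array is [2, 2, 7, 14, 15, 17, 18, 21], requiring 7 comparisons. The merge step runs in O(n) time where n is the total number of elements.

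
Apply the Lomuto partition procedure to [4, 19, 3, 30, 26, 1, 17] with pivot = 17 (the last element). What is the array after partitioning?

Lomuto partition with pivot = 17:

Initial array: [4, 19, 3, 30, 26, 1, 17]

arr[0]=4 <= 17: swap with position 0, array becomes [4, 19, 3, 30, 26, 1, 17]
arr[1]=19 > 17: no swap
arr[2]=3 <= 17: swap with position 1, array becomes [4, 3, 19, 30, 26, 1, 17]
arr[3]=30 > 17: no swap
arr[4]=26 > 17: no swap
arr[5]=1 <= 17: swap with position 2, array becomes [4, 3, 1, 30, 26, 19, 17]

Place pivot at position 3: [4, 3, 1, 17, 26, 19, 30]
Pivot position: 3

After partitioning with pivot 17, the array becomes [4, 3, 1, 17, 26, 19, 30]. The pivot is placed at index 3. All elements to the left of the pivot are <= 17, and all elements to the right are > 17.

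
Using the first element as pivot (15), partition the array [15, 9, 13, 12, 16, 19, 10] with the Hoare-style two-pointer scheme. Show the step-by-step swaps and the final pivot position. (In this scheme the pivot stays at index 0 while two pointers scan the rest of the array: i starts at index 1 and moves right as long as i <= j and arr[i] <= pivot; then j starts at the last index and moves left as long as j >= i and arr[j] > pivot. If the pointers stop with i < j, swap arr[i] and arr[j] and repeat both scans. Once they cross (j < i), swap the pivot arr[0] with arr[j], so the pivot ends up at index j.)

Hoare-style two-pointer partition with pivot = 15:

Initial array: [15, 9, 13, 12, 16, 19, 10]

Pointers start at i = 1, j = 6.
i stops at index 4 (arr[4]=16 > 15), j stops at index 6 (arr[6]=10 <= 15): swap arr[4] and arr[6], array becomes [15, 9, 13, 12, 10, 19, 16]
i ends at 5, j ends at 4: the pointers have crossed (j < i), so scanning stops.

Swap pivot arr[0] with arr[4] to place pivot at position 4: [10, 9, 13, 12, 15, 19, 16]
Pivot position: 4

After partitioning with pivot 15, the array becomes [10, 9, 13, 12, 15, 19, 16]. The pivot is placed at index 4. All elements to the left of the pivot are <= 15, and all elements to the right are > 15.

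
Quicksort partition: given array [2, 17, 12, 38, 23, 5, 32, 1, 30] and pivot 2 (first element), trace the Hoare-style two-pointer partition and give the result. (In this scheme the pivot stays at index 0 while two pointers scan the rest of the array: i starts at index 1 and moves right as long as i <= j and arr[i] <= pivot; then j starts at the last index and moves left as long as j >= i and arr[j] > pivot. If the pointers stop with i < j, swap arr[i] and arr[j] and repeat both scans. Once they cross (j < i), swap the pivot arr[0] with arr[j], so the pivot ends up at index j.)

Hoare-style two-pointer partition with pivot = 2:

Initial array: [2, 17, 12, 38, 23, 5, 32, 1, 30]

Pointers start at i = 1, j = 8.
i stops at index 1 (arr[1]=17 > 2), j stops at index 7 (arr[7]=1 <= 2): swap arr[1] and arr[7], array becomes [2, 1, 12, 38, 23, 5, 32, 17, 30]
i ends at 2, j ends at 1: the pointers have crossed (j < i), so scanning stops.

Swap pivot arr[0] with arr[1] to place pivot at position 1: [1, 2, 12, 38, 23, 5, 32, 17, 30]
Pivot position: 1

After partitioning with pivot 2, the array becomes [1, 2, 12, 38, 23, 5, 32, 17, 30]. The pivot is placed at index 1. All elements to the left of the pivot are <= 2, and all elements to the right are > 2.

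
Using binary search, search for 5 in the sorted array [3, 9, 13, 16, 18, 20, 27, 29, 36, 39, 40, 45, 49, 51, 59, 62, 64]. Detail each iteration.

Binary search for 5 in [3, 9, 13, 16, 18, 20, 27, 29, 36, 39, 40, 45, 49, 51, 59, 62, 64]:

lo=0, hi=16, mid=8, arr[mid]=36 -> 36 > 5, search left half
lo=0, hi=7, mid=3, arr[mid]=16 -> 16 > 5, search left half
lo=0, hi=2, mid=1, arr[mid]=9 -> 9 > 5, search left half
lo=0, hi=0, mid=0, arr[mid]=3 -> 3 < 5, search right half
lo=1 > hi=0, target 5 not found

Binary search determines that 5 is not in the array after 4 comparisons. The search space was exhausted without finding the target.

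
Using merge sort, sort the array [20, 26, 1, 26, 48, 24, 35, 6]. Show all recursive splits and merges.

Merge sort trace:

Split: [20, 26, 1, 26, 48, 24, 35, 6] -> [20, 26, 1, 26] and [48, 24, 35, 6]
  Split: [20, 26, 1, 26] -> [20, 26] and [1, 26]
    Split: [20, 26] -> [20] and [26]
    Merge: [20] + [26] -> [20, 26]
    Split: [1, 26] -> [1] and [26]
    Merge: [1] + [26] -> [1, 26]
  Merge: [20, 26] + [1, 26] -> [1, 20, 26, 26]
  Split: [48, 24, 35, 6] -> [48, 24] and [35, 6]
    Split: [48, 24] -> [48] and [24]
    Merge: [48] + [24] -> [24, 48]
    Split: [35, 6] -> [35] and [6]
    Merge: [35] + [6] -> [6, 35]
  Merge: [24, 48] + [6, 35] -> [6, 24, 35, 48]
Merge: [1, 20, 26, 26] + [6, 24, 35, 48] -> [1, 6, 20, 24, 26, 26, 35, 48]

Final sorted array: [1, 6, 20, 24, 26, 26, 35, 48]

The merge sort proceeds by recursively splitting the array and merging sorted halves.
After all merges, the sorted array is [1, 6, 20, 24, 26, 26, 35, 48].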